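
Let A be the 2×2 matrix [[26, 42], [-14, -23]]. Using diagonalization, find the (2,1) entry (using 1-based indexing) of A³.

Characteristic polynomial: s^2 - 3s - 10 = (s - 5)(s + 2), so the eigenvalues are -2, 5.
s=5: eigenvector (-2, 1).
s=-2: eigenvector (3, -2).
P = [[-2, 3], [1, -2]], D = diag(5, -2), P⁻¹ = [[-2, -3], [-1, -2]].
A³ = P·diag(125, -8)·P⁻¹ = [[524, 798], [-266, -407]].
The requested entry is -266.

-266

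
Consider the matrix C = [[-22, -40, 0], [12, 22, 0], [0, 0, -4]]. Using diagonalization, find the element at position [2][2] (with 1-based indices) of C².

4

Characteristic polynomial: λ^3 + 4λ^2 - 4λ - 16 = (λ - 2)(λ + 2)(λ + 4), so the eigenvalues are -4, -2, 2.
λ=-4: eigenvector (0, 0, 1).
λ=-2: eigenvector (2, -1, 0).
λ=2: eigenvector (5, -3, 0).
P = [[0, 2, 5], [0, -1, -3], [1, 0, 0]], D = diag(-4, -2, 2), P⁻¹ = [[0, 0, 1], [3, 5, 0], [-1, -2, 0]].
C² = P·diag(16, 4, 4)·P⁻¹ = [[4, 0, 0], [0, 4, 0], [0, 0, 16]].
The requested entry is 4.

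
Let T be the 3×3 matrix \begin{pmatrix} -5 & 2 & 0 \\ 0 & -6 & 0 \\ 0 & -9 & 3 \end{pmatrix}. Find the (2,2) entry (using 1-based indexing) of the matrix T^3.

-216

Characteristic polynomial: μ^3 + 8μ^2 - 3μ - 90 = (μ - 3)(μ + 5)(μ + 6), so the eigenvalues are -6, -5, 3.
μ=-6: eigenvector (-2, 1, 1).
μ=-5: eigenvector (1, 0, 0).
μ=3: eigenvector (0, 0, 1).
P = [[-2, 1, 0], [1, 0, 0], [1, 0, 1]], D = diag(-6, -5, 3), P⁻¹ = [[0, 1, 0], [1, 2, 0], [0, -1, 1]].
T³ = P·diag(-216, -125, 27)·P⁻¹ = [[-125, 182, 0], [0, -216, 0], [0, -243, 27]].
The requested entry is -216.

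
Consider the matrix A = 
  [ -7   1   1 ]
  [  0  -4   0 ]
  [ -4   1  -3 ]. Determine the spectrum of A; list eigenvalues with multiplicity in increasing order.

Characteristic polynomial: p(μ) = μ^3 + 14μ^2 + 65μ + 100 = (μ + 4)(μ + 5)^2.
Roots (with multiplicity): -5, -5, -4.

-5, -5, -4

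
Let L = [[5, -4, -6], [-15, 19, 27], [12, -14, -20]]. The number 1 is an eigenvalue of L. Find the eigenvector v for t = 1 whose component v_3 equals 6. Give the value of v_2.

-9

L − 1I = [[4, -4, -6], [-15, 18, 27], [12, -14, -21]].
Solving (L − 1I)v = 0 gives the eigenspace spanned by (0, -9, 6).
With v_3 = 6, v = (0, -9, 6), so v_2 = -9.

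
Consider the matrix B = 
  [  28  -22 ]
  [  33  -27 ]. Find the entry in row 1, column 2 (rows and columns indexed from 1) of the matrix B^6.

-62062

Characteristic polynomial: t^2 - t - 30 = (t - 6)(t + 5), so the eigenvalues are -5, 6.
t=-5: eigenvector (2, 3).
t=6: eigenvector (1, 1).
P = [[2, 1], [3, 1]], D = diag(-5, 6), P⁻¹ = [[-1, 1], [3, -2]].
B⁶ = P·diag(15625, 46656)·P⁻¹ = [[108718, -62062], [93093, -46437]].
The requested entry is -62062.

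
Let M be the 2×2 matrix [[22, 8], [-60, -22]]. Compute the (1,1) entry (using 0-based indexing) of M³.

Characteristic polynomial: s^2 - 4 = (s - 2)(s + 2), so the eigenvalues are -2, 2.
s=-2: eigenvector (1, -3).
s=2: eigenvector (2, -5).
P = [[1, 2], [-3, -5]], D = diag(-2, 2), P⁻¹ = [[-5, -2], [3, 1]].
M³ = P·diag(-8, 8)·P⁻¹ = [[88, 32], [-240, -88]].
The requested entry is -88.

-88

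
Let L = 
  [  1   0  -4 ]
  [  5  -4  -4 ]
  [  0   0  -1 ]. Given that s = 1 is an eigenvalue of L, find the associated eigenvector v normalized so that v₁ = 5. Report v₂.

L − 1I = [[0, 0, -4], [5, -5, -4], [0, 0, -2]].
Solving (L − 1I)v = 0 gives the eigenspace spanned by (5, 5, 0).
With v₁ = 5, v = (5, 5, 0), so v₂ = 5.

5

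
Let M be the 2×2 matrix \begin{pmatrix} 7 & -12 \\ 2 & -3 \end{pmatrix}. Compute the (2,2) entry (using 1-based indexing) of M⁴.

-159

Characteristic polynomial: r^2 - 4r + 3 = (r - 3)(r - 1), so the eigenvalues are 1, 3.
r=1: eigenvector (-2, -1).
r=3: eigenvector (3, 1).
P = [[-2, 3], [-1, 1]], D = diag(1, 3), P⁻¹ = [[1, -3], [1, -2]].
M⁴ = P·diag(1, 81)·P⁻¹ = [[241, -480], [80, -159]].
The requested entry is -159.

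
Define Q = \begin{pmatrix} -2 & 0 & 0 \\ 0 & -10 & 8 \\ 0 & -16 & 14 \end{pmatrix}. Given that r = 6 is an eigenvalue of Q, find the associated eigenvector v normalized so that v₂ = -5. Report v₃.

Q − 6I = [[-8, 0, 0], [0, -16, 8], [0, -16, 8]].
Solving (Q − 6I)v = 0 gives the eigenspace spanned by (0, -5, -10).
With v₂ = -5, v = (0, -5, -10), so v₃ = -10.

-10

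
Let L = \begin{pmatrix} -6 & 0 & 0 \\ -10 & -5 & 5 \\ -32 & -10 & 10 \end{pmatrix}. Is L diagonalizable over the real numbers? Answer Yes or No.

Yes

Characteristic polynomial: p(r) = r^3 + r^2 - 30r = r(r - 5)(r + 6).
All 3 eigenvalues are distinct, so L is diagonalizable.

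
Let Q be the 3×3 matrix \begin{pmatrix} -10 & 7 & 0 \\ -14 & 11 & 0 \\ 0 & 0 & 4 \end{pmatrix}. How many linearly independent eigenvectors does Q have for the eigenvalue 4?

2

Q − 4I = [[-14, 7, 0], [-14, 7, 0], [0, 0, 0]].
This matrix has rank 1, so its null space has dimension 3 − 1 = 2.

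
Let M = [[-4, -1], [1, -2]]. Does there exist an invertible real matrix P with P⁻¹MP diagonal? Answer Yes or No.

Characteristic polynomial: p(μ) = μ^2 + 6μ + 9 = (μ + 3)^2.
μ = -3 has algebraic multiplicity 2; rank(M + 3I) = 1, so geometric multiplicity = 1.
Geometric multiplicity < algebraic multiplicity, so M is not diagonalizable.

No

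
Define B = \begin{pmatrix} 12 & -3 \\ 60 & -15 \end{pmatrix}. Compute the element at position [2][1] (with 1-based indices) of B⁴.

-1620

Characteristic polynomial: λ^2 + 3λ = λ(λ + 3), so the eigenvalues are -3, 0.
λ=-3: eigenvector (-1, -5).
λ=0: eigenvector (1, 4).
P = [[-1, 1], [-5, 4]], D = diag(-3, 0), P⁻¹ = [[4, -1], [5, -1]].
B⁴ = P·diag(81, 0)·P⁻¹ = [[-324, 81], [-1620, 405]].
The requested entry is -1620.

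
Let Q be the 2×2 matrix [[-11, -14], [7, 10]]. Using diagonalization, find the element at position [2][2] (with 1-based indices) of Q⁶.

Characteristic polynomial: λ^2 + λ - 12 = (λ - 3)(λ + 4), so the eigenvalues are -4, 3.
λ=3: eigenvector (-1, 1).
λ=-4: eigenvector (-2, 1).
P = [[-1, -2], [1, 1]], D = diag(3, -4), P⁻¹ = [[1, 2], [-1, -1]].
Q⁶ = P·diag(729, 4096)·P⁻¹ = [[7463, 6734], [-3367, -2638]].
The requested entry is -2638.

-2638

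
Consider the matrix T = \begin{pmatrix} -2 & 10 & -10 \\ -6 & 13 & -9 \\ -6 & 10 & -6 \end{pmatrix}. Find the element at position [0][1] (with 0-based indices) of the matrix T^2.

Characteristic polynomial: λ^3 - 5λ^2 - 2λ + 24 = (λ - 4)(λ - 3)(λ + 2), so the eigenvalues are -2, 3, 4.
λ=-2: eigenvector (1, 1, 1).
λ=3: eigenvector (2, 3, 2).
λ=4: eigenvector (0, 1, 1).
P = [[1, 2, 0], [1, 3, 1], [1, 2, 1]], D = diag(-2, 3, 4), P⁻¹ = [[1, -2, 2], [0, 1, -1], [-1, 0, 1]].
T² = P·diag(4, 9, 16)·P⁻¹ = [[4, 10, -10], [-12, 19, -3], [-12, 10, 6]].
The requested entry is 10.

10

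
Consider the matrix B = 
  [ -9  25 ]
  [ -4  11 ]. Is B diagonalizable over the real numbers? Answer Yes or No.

No

Characteristic polynomial: p(t) = t^2 - 2t + 1 = (t - 1)^2.
t = 1 has algebraic multiplicity 2; rank(B − 1I) = 1, so geometric multiplicity = 1.
Geometric multiplicity < algebraic multiplicity, so B is not diagonalizable.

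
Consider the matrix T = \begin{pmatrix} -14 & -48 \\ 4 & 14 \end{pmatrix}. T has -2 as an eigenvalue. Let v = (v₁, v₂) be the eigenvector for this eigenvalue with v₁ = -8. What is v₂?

T + 2I = [[-12, -48], [4, 16]].
Solving (T + 2I)v = 0 gives the eigenspace spanned by (-8, 2).
With v₁ = -8, v = (-8, 2), so v₂ = 2.

2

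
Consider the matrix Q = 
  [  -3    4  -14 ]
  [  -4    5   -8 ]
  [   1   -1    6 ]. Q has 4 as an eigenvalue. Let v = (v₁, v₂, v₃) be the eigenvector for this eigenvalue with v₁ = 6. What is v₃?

-3

Q − 4I = [[-7, 4, -14], [-4, 1, -8], [1, -1, 2]].
Solving (Q − 4I)v = 0 gives the eigenspace spanned by (6, 0, -3).
With v₁ = 6, v = (6, 0, -3), so v₃ = -3.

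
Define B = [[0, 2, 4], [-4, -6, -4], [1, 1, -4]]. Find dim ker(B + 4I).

1

B + 4I = [[4, 2, 4], [-4, -2, -4], [1, 1, 0]].
This matrix has rank 2, so its null space has dimension 3 − 2 = 1.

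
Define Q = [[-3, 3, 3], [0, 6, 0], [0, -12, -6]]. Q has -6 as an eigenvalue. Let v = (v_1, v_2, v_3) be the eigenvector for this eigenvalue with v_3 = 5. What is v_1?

-5

Q + 6I = [[3, 3, 3], [0, 12, 0], [0, -12, 0]].
Solving (Q + 6I)v = 0 gives the eigenspace spanned by (-5, 0, 5).
With v_3 = 5, v = (-5, 0, 5), so v_1 = -5.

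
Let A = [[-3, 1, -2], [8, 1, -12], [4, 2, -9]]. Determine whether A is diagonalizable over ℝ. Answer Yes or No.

Characteristic polynomial: p(λ) = λ^3 + 11λ^2 + 39λ + 45 = (λ + 3)^2(λ + 5).
λ = -3 has algebraic multiplicity 2; rank(A + 3I) = 2, so geometric multiplicity = 1.
Geometric multiplicity < algebraic multiplicity, so A is not diagonalizable.

No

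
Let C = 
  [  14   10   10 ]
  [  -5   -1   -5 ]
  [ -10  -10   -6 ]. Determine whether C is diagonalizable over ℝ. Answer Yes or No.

Characteristic polynomial: p(μ) = μ^3 - 7μ^2 + 8μ + 16 = (μ - 4)^2(μ + 1).
μ = 4 has algebraic multiplicity 2; rank(C − 4I) = 1, so geometric multiplicity = 2.
Every eigenvalue has geometric = algebraic multiplicity, so C is diagonalizable.

Yes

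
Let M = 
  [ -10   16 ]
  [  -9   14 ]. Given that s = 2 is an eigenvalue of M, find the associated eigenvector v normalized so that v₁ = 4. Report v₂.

M − 2I = [[-12, 16], [-9, 12]].
Solving (M − 2I)v = 0 gives the eigenspace spanned by (4, 3).
With v₁ = 4, v = (4, 3), so v₂ = 3.

3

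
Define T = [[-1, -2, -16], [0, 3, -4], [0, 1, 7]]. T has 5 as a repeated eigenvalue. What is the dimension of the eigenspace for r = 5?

T − 5I = [[-6, -2, -16], [0, -2, -4], [0, 1, 2]].
This matrix has rank 2, so its null space has dimension 3 − 2 = 1.

1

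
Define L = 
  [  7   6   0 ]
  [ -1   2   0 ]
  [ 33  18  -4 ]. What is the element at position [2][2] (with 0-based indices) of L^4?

256

Characteristic polynomial: s^3 - 5s^2 - 16s + 80 = (s - 5)(s - 4)(s + 4), so the eigenvalues are -4, 4, 5.
s=5: eigenvector (3, -1, 9).
s=4: eigenvector (-2, 1, -6).
s=-4: eigenvector (0, 0, 1).
P = [[3, -2, 0], [-1, 1, 0], [9, -6, 1]], D = diag(5, 4, -4), P⁻¹ = [[1, 2, 0], [1, 3, 0], [-3, 0, 1]].
L⁴ = P·diag(625, 256, 256)·P⁻¹ = [[1363, 2214, 0], [-369, -482, 0], [3321, 6642, 256]].
The requested entry is 256.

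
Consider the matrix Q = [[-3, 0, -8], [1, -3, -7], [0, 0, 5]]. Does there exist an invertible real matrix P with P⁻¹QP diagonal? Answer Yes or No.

Characteristic polynomial: p(λ) = λ^3 + λ^2 - 21λ - 45 = (λ - 5)(λ + 3)^2.
λ = -3 has algebraic multiplicity 2; rank(Q + 3I) = 2, so geometric multiplicity = 1.
Geometric multiplicity < algebraic multiplicity, so Q is not diagonalizable.

No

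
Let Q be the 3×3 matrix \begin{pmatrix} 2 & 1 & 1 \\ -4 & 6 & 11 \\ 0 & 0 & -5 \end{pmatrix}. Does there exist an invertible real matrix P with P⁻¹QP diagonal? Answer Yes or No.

Characteristic polynomial: p(μ) = μ^3 - 3μ^2 - 24μ + 80 = (μ - 4)^2(μ + 5).
μ = 4 has algebraic multiplicity 2; rank(Q − 4I) = 2, so geometric multiplicity = 1.
Geometric multiplicity < algebraic multiplicity, so Q is not diagonalizable.

No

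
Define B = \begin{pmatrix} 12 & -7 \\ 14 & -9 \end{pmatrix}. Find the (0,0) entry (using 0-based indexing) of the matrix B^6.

Characteristic polynomial: λ^2 - 3λ - 10 = (λ - 5)(λ + 2), so the eigenvalues are -2, 5.
λ=-2: eigenvector (-1, -2).
λ=5: eigenvector (-1, -1).
P = [[-1, -1], [-2, -1]], D = diag(-2, 5), P⁻¹ = [[1, -1], [-2, 1]].
B⁶ = P·diag(64, 15625)·P⁻¹ = [[31186, -15561], [31122, -15497]].
The requested entry is 31186.

31186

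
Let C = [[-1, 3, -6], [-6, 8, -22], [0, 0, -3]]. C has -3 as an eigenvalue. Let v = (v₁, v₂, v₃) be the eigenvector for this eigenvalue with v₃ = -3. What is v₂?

C + 3I = [[2, 3, -6], [-6, 11, -22], [0, 0, 0]].
Solving (C + 3I)v = 0 gives the eigenspace spanned by (0, -6, -3).
With v₃ = -3, v = (0, -6, -3), so v₂ = -6.

-6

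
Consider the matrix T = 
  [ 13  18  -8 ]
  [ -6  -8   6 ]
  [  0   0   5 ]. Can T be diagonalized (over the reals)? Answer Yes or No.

Characteristic polynomial: p(s) = s^3 - 10s^2 + 29s - 20 = (s - 5)(s - 4)(s - 1).
All 3 eigenvalues are distinct, so T is diagonalizable.

Yes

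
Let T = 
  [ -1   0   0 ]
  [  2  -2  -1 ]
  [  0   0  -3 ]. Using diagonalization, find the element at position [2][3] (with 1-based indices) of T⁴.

Characteristic polynomial: μ^3 + 6μ^2 + 11μ + 6 = (μ + 1)(μ + 2)(μ + 3), so the eigenvalues are -3, -2, -1.
μ=-1: eigenvector (1, 2, 0).
μ=-2: eigenvector (0, 1, 0).
μ=-3: eigenvector (0, 1, 1).
P = [[1, 0, 0], [2, 1, 1], [0, 0, 1]], D = diag(-1, -2, -3), P⁻¹ = [[1, 0, 0], [-2, 1, -1], [0, 0, 1]].
T⁴ = P·diag(1, 16, 81)·P⁻¹ = [[1, 0, 0], [-30, 16, 65], [0, 0, 81]].
The requested entry is 65.

65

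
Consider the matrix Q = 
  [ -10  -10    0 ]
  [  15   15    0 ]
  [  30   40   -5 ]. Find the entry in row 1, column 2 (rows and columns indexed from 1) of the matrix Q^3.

Characteristic polynomial: r^3 - 25r = r(r - 5)(r + 5), so the eigenvalues are -5, 0, 5.
r=0: eigenvector (1, -1, -2).
r=5: eigenvector (-2, 3, 6).
r=-5: eigenvector (0, 0, 1).
P = [[1, -2, 0], [-1, 3, 0], [-2, 6, 1]], D = diag(0, 5, -5), P⁻¹ = [[3, 2, 0], [1, 1, 0], [0, -2, 1]].
Q³ = P·diag(0, 125, -125)·P⁻¹ = [[-250, -250, 0], [375, 375, 0], [750, 1000, -125]].
The requested entry is -250.

-250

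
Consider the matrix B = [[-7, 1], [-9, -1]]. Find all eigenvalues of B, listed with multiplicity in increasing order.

Characteristic polynomial: p(μ) = μ^2 + 8μ + 16 = (μ + 4)^2.
Roots (with multiplicity): -4, -4.

-4, -4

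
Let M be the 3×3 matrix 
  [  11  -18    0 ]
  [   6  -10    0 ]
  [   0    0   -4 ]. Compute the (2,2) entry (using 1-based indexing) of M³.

Characteristic polynomial: s^3 + 3s^2 - 6s - 8 = (s - 2)(s + 1)(s + 4), so the eigenvalues are -4, -1, 2.
s=-1: eigenvector (-3, -2, 0).
s=2: eigenvector (2, 1, 0).
s=-4: eigenvector (0, 0, 1).
P = [[-3, 2, 0], [-2, 1, 0], [0, 0, 1]], D = diag(-1, 2, -4), P⁻¹ = [[1, -2, 0], [2, -3, 0], [0, 0, 1]].
M³ = P·diag(-1, 8, -64)·P⁻¹ = [[35, -54, 0], [18, -28, 0], [0, 0, -64]].
The requested entry is -28.

-28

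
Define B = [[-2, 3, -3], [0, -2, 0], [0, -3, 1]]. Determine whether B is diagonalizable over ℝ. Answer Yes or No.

Characteristic polynomial: p(t) = t^3 + 3t^2 - 4 = (t - 1)(t + 2)^2.
t = -2 has algebraic multiplicity 2; rank(B + 2I) = 1, so geometric multiplicity = 2.
Every eigenvalue has geometric = algebraic multiplicity, so B is diagonalizable.

Yes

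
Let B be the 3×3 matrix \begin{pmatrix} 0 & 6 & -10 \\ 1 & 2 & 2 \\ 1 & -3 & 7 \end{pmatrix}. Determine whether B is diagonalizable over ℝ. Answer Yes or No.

No

Characteristic polynomial: p(t) = t^3 - 9t^2 + 24t - 20 = (t - 5)(t - 2)^2.
t = 2 has algebraic multiplicity 2; rank(B − 2I) = 2, so geometric multiplicity = 1.
Geometric multiplicity < algebraic multiplicity, so B is not diagonalizable.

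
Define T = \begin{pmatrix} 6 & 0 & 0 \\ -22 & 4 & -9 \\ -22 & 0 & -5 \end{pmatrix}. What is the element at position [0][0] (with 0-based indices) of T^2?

36

Characteristic polynomial: μ^3 - 5μ^2 - 26μ + 120 = (μ - 6)(μ - 4)(μ + 5), so the eigenvalues are -5, 4, 6.
μ=6: eigenvector (1, -2, -2).
μ=4: eigenvector (0, 1, 0).
μ=-5: eigenvector (0, 1, 1).
P = [[1, 0, 0], [-2, 1, 1], [-2, 0, 1]], D = diag(6, 4, -5), P⁻¹ = [[1, 0, 0], [0, 1, -1], [2, 0, 1]].
T² = P·diag(36, 16, 25)·P⁻¹ = [[36, 0, 0], [-22, 16, 9], [-22, 0, 25]].
The requested entry is 36.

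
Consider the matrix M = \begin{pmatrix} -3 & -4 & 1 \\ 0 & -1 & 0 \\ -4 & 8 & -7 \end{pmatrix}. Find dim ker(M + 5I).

M + 5I = [[2, -4, 1], [0, 4, 0], [-4, 8, -2]].
This matrix has rank 2, so its null space has dimension 3 − 2 = 1.

1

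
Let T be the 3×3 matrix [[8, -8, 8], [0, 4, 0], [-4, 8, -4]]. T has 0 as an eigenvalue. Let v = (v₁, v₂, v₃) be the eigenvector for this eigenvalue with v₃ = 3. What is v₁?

T = [[8, -8, 8], [0, 4, 0], [-4, 8, -4]].
Solving (T)v = 0 gives the eigenspace spanned by (-3, 0, 3).
With v₃ = 3, v = (-3, 0, 3), so v₁ = -3.

-3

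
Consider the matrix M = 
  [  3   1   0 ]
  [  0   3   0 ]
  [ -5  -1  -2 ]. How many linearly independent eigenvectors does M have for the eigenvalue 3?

1

M − 3I = [[0, 1, 0], [0, 0, 0], [-5, -1, -5]].
This matrix has rank 2, so its null space has dimension 3 − 2 = 1.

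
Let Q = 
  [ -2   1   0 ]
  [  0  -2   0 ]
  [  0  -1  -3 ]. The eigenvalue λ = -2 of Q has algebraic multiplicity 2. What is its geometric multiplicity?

1

Q + 2I = [[0, 1, 0], [0, 0, 0], [0, -1, -1]].
This matrix has rank 2, so its null space has dimension 3 − 2 = 1.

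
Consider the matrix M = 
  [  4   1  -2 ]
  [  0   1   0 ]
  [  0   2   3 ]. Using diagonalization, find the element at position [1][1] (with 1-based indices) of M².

16

Characteristic polynomial: t^3 - 8t^2 + 19t - 12 = (t - 4)(t - 3)(t - 1), so the eigenvalues are 1, 3, 4.
t=4: eigenvector (1, 0, 0).
t=1: eigenvector (-1, 1, -1).
t=3: eigenvector (2, 0, 1).
P = [[1, -1, 2], [0, 1, 0], [0, -1, 1]], D = diag(4, 1, 3), P⁻¹ = [[1, -1, -2], [0, 1, 0], [0, 1, 1]].
M² = P·diag(16, 1, 9)·P⁻¹ = [[16, 1, -14], [0, 1, 0], [0, 8, 9]].
The requested entry is 16.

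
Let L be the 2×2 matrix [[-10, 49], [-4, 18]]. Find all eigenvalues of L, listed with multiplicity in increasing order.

Characteristic polynomial: p(r) = r^2 - 8r + 16 = (r - 4)^2.
Roots (with multiplicity): 4, 4.

4, 4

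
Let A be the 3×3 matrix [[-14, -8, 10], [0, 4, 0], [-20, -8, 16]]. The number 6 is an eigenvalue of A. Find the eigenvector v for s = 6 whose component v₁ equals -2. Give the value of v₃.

-4

A − 6I = [[-20, -8, 10], [0, -2, 0], [-20, -8, 10]].
Solving (A − 6I)v = 0 gives the eigenspace spanned by (-2, 0, -4).
With v₁ = -2, v = (-2, 0, -4), so v₃ = -4.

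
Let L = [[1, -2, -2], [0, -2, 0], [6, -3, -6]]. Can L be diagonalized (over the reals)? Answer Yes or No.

No

Characteristic polynomial: p(λ) = λ^3 + 7λ^2 + 16λ + 12 = (λ + 2)^2(λ + 3).
λ = -2 has algebraic multiplicity 2; rank(L + 2I) = 2, so geometric multiplicity = 1.
Geometric multiplicity < algebraic multiplicity, so L is not diagonalizable.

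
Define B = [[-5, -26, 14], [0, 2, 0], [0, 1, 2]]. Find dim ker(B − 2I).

B − 2I = [[-7, -26, 14], [0, 0, 0], [0, 1, 0]].
This matrix has rank 2, so its null space has dimension 3 − 2 = 1.

1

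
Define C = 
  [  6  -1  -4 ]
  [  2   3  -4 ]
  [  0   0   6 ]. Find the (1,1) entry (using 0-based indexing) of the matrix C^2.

Characteristic polynomial: t^3 - 15t^2 + 74t - 120 = (t - 6)(t - 5)(t - 4), so the eigenvalues are 4, 5, 6.
t=4: eigenvector (1, 2, 0).
t=5: eigenvector (-1, -1, 0).
t=6: eigenvector (-4, -4, 1).
P = [[1, -1, -4], [2, -1, -4], [0, 0, 1]], D = diag(4, 5, 6), P⁻¹ = [[-1, 1, 0], [-2, 1, -4], [0, 0, 1]].
C² = P·diag(16, 25, 36)·P⁻¹ = [[34, -9, -44], [18, 7, -44], [0, 0, 36]].
The requested entry is 7.

7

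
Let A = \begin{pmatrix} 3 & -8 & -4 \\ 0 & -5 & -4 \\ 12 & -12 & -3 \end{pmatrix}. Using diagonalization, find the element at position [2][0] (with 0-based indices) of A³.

108

Characteristic polynomial: μ^3 + 5μ^2 - 9μ - 45 = (μ - 3)(μ + 3)(μ + 5), so the eigenvalues are -5, -3, 3.
μ=3: eigenvector (0, 1, -2).
μ=-5: eigenvector (1, 1, 0).
μ=-3: eigenvector (-2, -2, 1).
P = [[0, 1, -2], [1, 1, -2], [-2, 0, 1]], D = diag(3, -5, -3), P⁻¹ = [[-1, 1, 0], [-3, 4, 2], [-2, 2, 1]].
A³ = P·diag(27, -125, -27)·P⁻¹ = [[267, -392, -196], [240, -365, -196], [108, -108, -27]].
The requested entry is 108.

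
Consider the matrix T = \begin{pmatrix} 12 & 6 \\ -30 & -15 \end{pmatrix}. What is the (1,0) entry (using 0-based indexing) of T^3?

Characteristic polynomial: μ^2 + 3μ = μ(μ + 3), so the eigenvalues are -3, 0.
μ=-3: eigenvector (-2, 5).
μ=0: eigenvector (1, -2).
P = [[-2, 1], [5, -2]], D = diag(-3, 0), P⁻¹ = [[2, 1], [5, 2]].
T³ = P·diag(-27, 0)·P⁻¹ = [[108, 54], [-270, -135]].
The requested entry is -270.

-270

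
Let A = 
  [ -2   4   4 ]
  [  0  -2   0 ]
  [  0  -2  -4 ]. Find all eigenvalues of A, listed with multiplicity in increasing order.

Characteristic polynomial: p(r) = r^3 + 8r^2 + 20r + 16 = (r + 2)^2(r + 4).
Roots (with multiplicity): -4, -2, -2.

-4, -2, -2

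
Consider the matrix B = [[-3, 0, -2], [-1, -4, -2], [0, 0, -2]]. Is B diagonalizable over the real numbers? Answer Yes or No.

Characteristic polynomial: p(r) = r^3 + 9r^2 + 26r + 24 = (r + 2)(r + 3)(r + 4).
All 3 eigenvalues are distinct, so B is diagonalizable.

Yes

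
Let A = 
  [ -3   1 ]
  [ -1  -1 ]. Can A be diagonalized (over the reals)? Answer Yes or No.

Characteristic polynomial: p(t) = t^2 + 4t + 4 = (t + 2)^2.
t = -2 has algebraic multiplicity 2; rank(A + 2I) = 1, so geometric multiplicity = 1.
Geometric multiplicity < algebraic multiplicity, so A is not diagonalizable.

No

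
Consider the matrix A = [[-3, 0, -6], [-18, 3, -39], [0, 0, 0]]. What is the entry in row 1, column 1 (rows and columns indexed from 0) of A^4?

81

Characteristic polynomial: s^3 - 9s = s(s - 3)(s + 3), so the eigenvalues are -3, 0, 3.
s=-3: eigenvector (1, 3, 0).
s=3: eigenvector (0, 1, 0).
s=0: eigenvector (-2, 1, 1).
P = [[1, 0, -2], [3, 1, 1], [0, 0, 1]], D = diag(-3, 3, 0), P⁻¹ = [[1, 0, 2], [-3, 1, -7], [0, 0, 1]].
A⁴ = P·diag(81, 81, 0)·P⁻¹ = [[81, 0, 162], [0, 81, -81], [0, 0, 0]].
The requested entry is 81.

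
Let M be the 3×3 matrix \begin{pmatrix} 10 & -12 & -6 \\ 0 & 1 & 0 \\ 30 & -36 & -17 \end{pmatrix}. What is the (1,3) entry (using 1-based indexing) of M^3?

-234

Characteristic polynomial: t^3 + 6t^2 + 3t - 10 = (t - 1)(t + 2)(t + 5), so the eigenvalues are -5, -2, 1.
t=-2: eigenvector (1, 0, 2).
t=1: eigenvector (0, 1, -2).
t=-5: eigenvector (2, 0, 5).
P = [[1, 0, 2], [0, 1, 0], [2, -2, 5]], D = diag(-2, 1, -5), P⁻¹ = [[5, -4, -2], [0, 1, 0], [-2, 2, 1]].
M³ = P·diag(-8, 1, -125)·P⁻¹ = [[460, -468, -234], [0, 1, 0], [1170, -1188, -593]].
The requested entry is -234.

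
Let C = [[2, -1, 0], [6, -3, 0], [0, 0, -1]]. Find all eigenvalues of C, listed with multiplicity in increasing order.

Characteristic polynomial: p(μ) = μ^3 + 2μ^2 + μ = μ(μ + 1)^2.
Roots (with multiplicity): -1, -1, 0.

-1, -1, 0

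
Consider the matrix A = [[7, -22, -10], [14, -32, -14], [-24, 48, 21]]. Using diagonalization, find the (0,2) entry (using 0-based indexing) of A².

Characteristic polynomial: r^3 + 4r^2 - 9r - 36 = (r - 3)(r + 3)(r + 4), so the eigenvalues are -4, -3, 3.
r=3: eigenvector (1, 2, -4).
r=-4: eigenvector (2, 1, 0).
r=-3: eigenvector (1, 0, 1).
P = [[1, 2, 1], [2, 1, 0], [-4, 0, 1]], D = diag(3, -4, -3), P⁻¹ = [[1, -2, -1], [-2, 5, 2], [4, -8, -3]].
A² = P·diag(9, 16, 9)·P⁻¹ = [[-19, 70, 28], [-14, 44, 14], [0, 0, 9]].
The requested entry is 28.

28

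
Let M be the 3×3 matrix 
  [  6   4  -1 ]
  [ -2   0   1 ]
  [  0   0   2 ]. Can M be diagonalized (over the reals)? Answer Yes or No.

No

Characteristic polynomial: p(μ) = μ^3 - 8μ^2 + 20μ - 16 = (μ - 4)(μ - 2)^2.
μ = 2 has algebraic multiplicity 2; rank(M − 2I) = 2, so geometric multiplicity = 1.
Geometric multiplicity < algebraic multiplicity, so M is not diagonalizable.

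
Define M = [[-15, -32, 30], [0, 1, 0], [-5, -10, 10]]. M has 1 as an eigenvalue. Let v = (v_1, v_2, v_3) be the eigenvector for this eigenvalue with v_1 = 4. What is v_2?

M − 1I = [[-16, -32, 30], [0, 0, 0], [-5, -10, 9]].
Solving (M − 1I)v = 0 gives the eigenspace spanned by (4, -2, 0).
With v_1 = 4, v = (4, -2, 0), so v_2 = -2.

-2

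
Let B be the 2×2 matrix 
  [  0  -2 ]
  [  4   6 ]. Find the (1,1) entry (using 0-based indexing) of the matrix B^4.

496

Characteristic polynomial: s^2 - 6s + 8 = (s - 4)(s - 2), so the eigenvalues are 2, 4.
s=4: eigenvector (1, -2).
s=2: eigenvector (1, -1).
P = [[1, 1], [-2, -1]], D = diag(4, 2), P⁻¹ = [[-1, -1], [2, 1]].
B⁴ = P·diag(256, 16)·P⁻¹ = [[-224, -240], [480, 496]].
The requested entry is 496.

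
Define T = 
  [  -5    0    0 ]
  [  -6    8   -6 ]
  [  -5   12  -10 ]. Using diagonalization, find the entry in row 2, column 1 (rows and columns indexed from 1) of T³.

Characteristic polynomial: r^3 + 7r^2 + 2r - 40 = (r - 2)(r + 4)(r + 5), so the eigenvalues are -5, -4, 2.
r=-5: eigenvector (1, 0, -1).
r=2: eigenvector (0, 1, 1).
r=-4: eigenvector (0, 1, 2).
P = [[1, 0, 0], [0, 1, 1], [-1, 1, 2]], D = diag(-5, 2, -4), P⁻¹ = [[1, 0, 0], [-1, 2, -1], [1, -1, 1]].
T³ = P·diag(-125, 8, -64)·P⁻¹ = [[-125, 0, 0], [-72, 80, -72], [-11, 144, -136]].
The requested entry is -72.

-72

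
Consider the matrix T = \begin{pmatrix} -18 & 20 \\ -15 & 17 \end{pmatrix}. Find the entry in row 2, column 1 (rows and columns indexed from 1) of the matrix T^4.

Characteristic polynomial: s^2 + s - 6 = (s - 2)(s + 3), so the eigenvalues are -3, 2.
s=2: eigenvector (1, 1).
s=-3: eigenvector (-4, -3).
P = [[1, -4], [1, -3]], D = diag(2, -3), P⁻¹ = [[-3, 4], [-1, 1]].
T⁴ = P·diag(16, 81)·P⁻¹ = [[276, -260], [195, -179]].
The requested entry is 195.

195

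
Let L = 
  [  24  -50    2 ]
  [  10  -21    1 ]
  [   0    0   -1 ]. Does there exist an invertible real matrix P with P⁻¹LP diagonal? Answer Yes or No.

Characteristic polynomial: p(s) = s^3 - 2s^2 - 7s - 4 = (s - 4)(s + 1)^2.
s = -1 has algebraic multiplicity 2; rank(L + 1I) = 2, so geometric multiplicity = 1.
Geometric multiplicity < algebraic multiplicity, so L is not diagonalizable.

No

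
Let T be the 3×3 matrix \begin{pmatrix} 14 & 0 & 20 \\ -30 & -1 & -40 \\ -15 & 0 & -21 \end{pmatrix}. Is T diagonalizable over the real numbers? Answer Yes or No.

Characteristic polynomial: p(λ) = λ^3 + 8λ^2 + 13λ + 6 = (λ + 1)^2(λ + 6).
λ = -1 has algebraic multiplicity 2; rank(T + 1I) = 1, so geometric multiplicity = 2.
Every eigenvalue has geometric = algebraic multiplicity, so T is diagonalizable.

Yes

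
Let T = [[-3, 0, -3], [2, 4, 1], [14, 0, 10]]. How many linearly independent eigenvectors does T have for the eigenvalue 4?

1

T − 4I = [[-7, 0, -3], [2, 0, 1], [14, 0, 6]].
This matrix has rank 2, so its null space has dimension 3 − 2 = 1.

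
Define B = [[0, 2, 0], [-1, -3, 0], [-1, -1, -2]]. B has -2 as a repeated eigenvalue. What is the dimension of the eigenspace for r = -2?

B + 2I = [[2, 2, 0], [-1, -1, 0], [-1, -1, 0]].
This matrix has rank 1, so its null space has dimension 3 − 1 = 2.

2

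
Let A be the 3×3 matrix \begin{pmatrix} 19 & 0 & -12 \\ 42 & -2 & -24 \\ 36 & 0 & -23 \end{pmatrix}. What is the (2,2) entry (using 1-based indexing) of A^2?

Characteristic polynomial: t^3 + 6t^2 + 3t - 10 = (t - 1)(t + 2)(t + 5), so the eigenvalues are -5, -2, 1.
t=-2: eigenvector (0, 1, 0).
t=-5: eigenvector (1, 2, 2).
t=1: eigenvector (-2, -4, -3).
P = [[0, 1, -2], [1, 2, -4], [0, 2, -3]], D = diag(-2, -5, 1), P⁻¹ = [[-2, 1, 0], [-3, 0, 2], [-2, 0, 1]].
A² = P·diag(4, 25, 1)·P⁻¹ = [[-71, 0, 48], [-150, 4, 96], [-144, 0, 97]].
The requested entry is 4.

4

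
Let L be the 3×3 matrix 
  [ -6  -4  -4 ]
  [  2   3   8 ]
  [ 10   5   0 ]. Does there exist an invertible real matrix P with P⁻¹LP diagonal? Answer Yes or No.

Yes

Characteristic polynomial: p(s) = s^3 + 3s^2 - 10s = s(s - 2)(s + 5).
All 3 eigenvalues are distinct, so L is diagonalizable.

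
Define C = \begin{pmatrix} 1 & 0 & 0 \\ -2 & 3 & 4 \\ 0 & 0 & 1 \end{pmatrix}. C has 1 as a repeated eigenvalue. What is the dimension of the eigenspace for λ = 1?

2

C − 1I = [[0, 0, 0], [-2, 2, 4], [0, 0, 0]].
This matrix has rank 1, so its null space has dimension 3 − 1 = 2.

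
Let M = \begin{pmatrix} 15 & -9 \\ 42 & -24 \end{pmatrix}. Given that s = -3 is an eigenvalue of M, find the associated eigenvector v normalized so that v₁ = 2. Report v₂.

4

M + 3I = [[18, -9], [42, -21]].
Solving (M + 3I)v = 0 gives the eigenspace spanned by (2, 4).
With v₁ = 2, v = (2, 4), so v₂ = 4.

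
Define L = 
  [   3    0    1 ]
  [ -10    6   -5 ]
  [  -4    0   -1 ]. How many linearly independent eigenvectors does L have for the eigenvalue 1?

1

L − 1I = [[2, 0, 1], [-10, 5, -5], [-4, 0, -2]].
This matrix has rank 2, so its null space has dimension 3 − 2 = 1.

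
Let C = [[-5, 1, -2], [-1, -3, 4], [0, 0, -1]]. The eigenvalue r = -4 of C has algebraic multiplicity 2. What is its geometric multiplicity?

C + 4I = [[-1, 1, -2], [-1, 1, 4], [0, 0, 3]].
This matrix has rank 2, so its null space has dimension 3 − 2 = 1.

1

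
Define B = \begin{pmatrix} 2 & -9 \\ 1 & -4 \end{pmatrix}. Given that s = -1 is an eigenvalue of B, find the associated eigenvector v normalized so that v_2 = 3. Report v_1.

B + 1I = [[3, -9], [1, -3]].
Solving (B + 1I)v = 0 gives the eigenspace spanned by (9, 3).
With v_2 = 3, v = (9, 3), so v_1 = 9.

9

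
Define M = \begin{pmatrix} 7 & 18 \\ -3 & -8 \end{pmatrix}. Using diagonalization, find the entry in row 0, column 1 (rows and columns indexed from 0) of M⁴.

-90

Characteristic polynomial: μ^2 + μ - 2 = (μ - 1)(μ + 2), so the eigenvalues are -2, 1.
μ=1: eigenvector (-3, 1).
μ=-2: eigenvector (-2, 1).
P = [[-3, -2], [1, 1]], D = diag(1, -2), P⁻¹ = [[-1, -2], [1, 3]].
M⁴ = P·diag(1, 16)·P⁻¹ = [[-29, -90], [15, 46]].
The requested entry is -90.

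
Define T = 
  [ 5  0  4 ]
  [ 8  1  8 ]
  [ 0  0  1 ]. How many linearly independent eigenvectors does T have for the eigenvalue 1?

2

T − 1I = [[4, 0, 4], [8, 0, 8], [0, 0, 0]].
This matrix has rank 1, so its null space has dimension 3 − 1 = 2.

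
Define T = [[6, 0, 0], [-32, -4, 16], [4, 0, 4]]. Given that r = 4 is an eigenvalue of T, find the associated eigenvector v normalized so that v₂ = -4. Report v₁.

0

T − 4I = [[2, 0, 0], [-32, -8, 16], [4, 0, 0]].
Solving (T − 4I)v = 0 gives the eigenspace spanned by (0, -4, -2).
With v₂ = -4, v = (0, -4, -2), so v₁ = 0.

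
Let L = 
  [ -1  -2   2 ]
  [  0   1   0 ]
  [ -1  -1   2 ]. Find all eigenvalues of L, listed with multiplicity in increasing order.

Characteristic polynomial: p(t) = t^3 - 2t^2 + t = t(t - 1)^2.
Roots (with multiplicity): 0, 1, 1.

0, 1, 1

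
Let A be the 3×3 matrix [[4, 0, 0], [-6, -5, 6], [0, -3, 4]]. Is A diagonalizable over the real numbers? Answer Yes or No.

Yes

Characteristic polynomial: p(r) = r^3 - 3r^2 - 6r + 8 = (r - 4)(r - 1)(r + 2).
All 3 eigenvalues are distinct, so A is diagonalizable.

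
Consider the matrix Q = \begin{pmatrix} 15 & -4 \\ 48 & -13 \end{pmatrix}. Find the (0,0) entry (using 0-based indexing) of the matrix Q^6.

2913

Characteristic polynomial: λ^2 - 2λ - 3 = (λ - 3)(λ + 1), so the eigenvalues are -1, 3.
λ=3: eigenvector (1, 3).
λ=-1: eigenvector (1, 4).
P = [[1, 1], [3, 4]], D = diag(3, -1), P⁻¹ = [[4, -1], [-3, 1]].
Q⁶ = P·diag(729, 1)·P⁻¹ = [[2913, -728], [8736, -2183]].
The requested entry is 2913.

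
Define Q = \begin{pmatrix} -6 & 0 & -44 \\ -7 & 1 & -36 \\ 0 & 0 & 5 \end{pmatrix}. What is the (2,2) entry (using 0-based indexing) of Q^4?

625

Characteristic polynomial: μ^3 - 31μ + 30 = (μ - 5)(μ - 1)(μ + 6), so the eigenvalues are -6, 1, 5.
μ=-6: eigenvector (1, 1, 0).
μ=5: eigenvector (-4, -2, 1).
μ=1: eigenvector (0, 1, 0).
P = [[1, -4, 0], [1, -2, 1], [0, 1, 0]], D = diag(-6, 5, 1), P⁻¹ = [[1, 0, 4], [0, 0, 1], [-1, 1, -2]].
Q⁴ = P·diag(1296, 625, 1)·P⁻¹ = [[1296, 0, 2684], [1295, 1, 3932], [0, 0, 625]].
The requested entry is 625.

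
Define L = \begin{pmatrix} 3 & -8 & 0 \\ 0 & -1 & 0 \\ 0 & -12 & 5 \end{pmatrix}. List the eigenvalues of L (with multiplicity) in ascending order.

-1, 3, 5

Characteristic polynomial: p(μ) = μ^3 - 7μ^2 + 7μ + 15 = (μ - 5)(μ - 3)(μ + 1).
Roots (with multiplicity): -1, 3, 5.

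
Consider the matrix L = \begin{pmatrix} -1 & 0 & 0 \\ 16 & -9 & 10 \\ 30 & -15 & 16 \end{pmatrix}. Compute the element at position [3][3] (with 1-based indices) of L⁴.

3886

Characteristic polynomial: t^3 - 6t^2 - t + 6 = (t - 6)(t - 1)(t + 1), so the eigenvalues are -1, 1, 6.
t=-1: eigenvector (1, 2, 0).
t=1: eigenvector (0, 1, 1).
t=6: eigenvector (0, 2, 3).
P = [[1, 0, 0], [2, 1, 2], [0, 1, 3]], D = diag(-1, 1, 6), P⁻¹ = [[1, 0, 0], [-6, 3, -2], [2, -1, 1]].
L⁴ = P·diag(1, 1, 1296)·P⁻¹ = [[1, 0, 0], [5180, -2589, 2590], [7770, -3885, 3886]].
The requested entry is 3886.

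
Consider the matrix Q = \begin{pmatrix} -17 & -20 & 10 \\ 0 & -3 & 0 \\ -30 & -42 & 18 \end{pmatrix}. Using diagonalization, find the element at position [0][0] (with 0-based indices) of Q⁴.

Characteristic polynomial: λ^3 + 2λ^2 - 9λ - 18 = (λ - 3)(λ + 2)(λ + 3), so the eigenvalues are -3, -2, 3.
λ=3: eigenvector (1, 0, 2).
λ=-3: eigenvector (0, 1, 2).
λ=-2: eigenvector (-2, 0, -3).
P = [[1, 0, -2], [0, 1, 0], [2, 2, -3]], D = diag(3, -3, -2), P⁻¹ = [[-3, -4, 2], [0, 1, 0], [-2, -2, 1]].
Q⁴ = P·diag(81, 81, 16)·P⁻¹ = [[-179, -260, 130], [0, 81, 0], [-390, -390, 276]].
The requested entry is -179.

-179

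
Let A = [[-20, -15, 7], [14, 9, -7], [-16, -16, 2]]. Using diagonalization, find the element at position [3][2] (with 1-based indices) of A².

64

Characteristic polynomial: t^3 + 9t^2 + 8t - 60 = (t - 2)(t + 5)(t + 6), so the eigenvalues are -6, -5, 2.
t=-6: eigenvector (1, 0, 2).
t=-5: eigenvector (-1, 1, 0).
t=2: eigenvector (1, -1, 1).
P = [[1, -1, 1], [0, 1, -1], [2, 0, 1]], D = diag(-6, -5, 2), P⁻¹ = [[1, 1, 0], [-2, -1, 1], [-2, -2, 1]].
A² = P·diag(36, 25, 4)·P⁻¹ = [[78, 53, -21], [-42, -17, 21], [64, 64, 4]].
The requested entry is 64.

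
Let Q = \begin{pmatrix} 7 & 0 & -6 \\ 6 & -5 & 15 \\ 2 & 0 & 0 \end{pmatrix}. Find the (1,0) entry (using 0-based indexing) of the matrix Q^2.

Characteristic polynomial: μ^3 - 2μ^2 - 23μ + 60 = (μ - 4)(μ - 3)(μ + 5), so the eigenvalues are -5, 3, 4.
μ=3: eigenvector (-3, -6, -2).
μ=-5: eigenvector (0, 1, 0).
μ=4: eigenvector (2, 3, 1).
P = [[-3, 0, 2], [-6, 1, 3], [-2, 0, 1]], D = diag(3, -5, 4), P⁻¹ = [[1, 0, -2], [0, 1, -3], [2, 0, -3]].
Q² = P·diag(9, 25, 16)·P⁻¹ = [[37, 0, -42], [42, 25, -111], [14, 0, -12]].
The requested entry is 42.

42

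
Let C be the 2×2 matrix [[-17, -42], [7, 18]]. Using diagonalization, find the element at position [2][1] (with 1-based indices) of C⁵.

1267

Characteristic polynomial: λ^2 - λ - 12 = (λ - 4)(λ + 3), so the eigenvalues are -3, 4.
λ=-3: eigenvector (-3, 1).
λ=4: eigenvector (-2, 1).
P = [[-3, -2], [1, 1]], D = diag(-3, 4), P⁻¹ = [[-1, -2], [1, 3]].
C⁵ = P·diag(-243, 1024)·P⁻¹ = [[-2777, -7602], [1267, 3558]].
The requested entry is 1267.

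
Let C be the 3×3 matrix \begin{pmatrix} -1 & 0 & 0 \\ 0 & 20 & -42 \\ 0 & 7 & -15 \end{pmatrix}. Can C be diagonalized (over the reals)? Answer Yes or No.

Yes

Characteristic polynomial: p(r) = r^3 - 4r^2 - 11r - 6 = (r - 6)(r + 1)^2.
r = -1 has algebraic multiplicity 2; rank(C + 1I) = 1, so geometric multiplicity = 2.
Every eigenvalue has geometric = algebraic multiplicity, so C is diagonalizable.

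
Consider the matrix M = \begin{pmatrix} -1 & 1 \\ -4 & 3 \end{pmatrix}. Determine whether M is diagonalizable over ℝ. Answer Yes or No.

Characteristic polynomial: p(t) = t^2 - 2t + 1 = (t - 1)^2.
t = 1 has algebraic multiplicity 2; rank(M − 1I) = 1, so geometric multiplicity = 1.
Geometric multiplicity < algebraic multiplicity, so M is not diagonalizable.

No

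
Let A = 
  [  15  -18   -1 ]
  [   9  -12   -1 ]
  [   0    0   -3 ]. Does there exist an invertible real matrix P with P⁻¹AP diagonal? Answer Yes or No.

Characteristic polynomial: p(λ) = λ^3 - 27λ - 54 = (λ - 6)(λ + 3)^2.
λ = -3 has algebraic multiplicity 2; rank(A + 3I) = 2, so geometric multiplicity = 1.
Geometric multiplicity < algebraic multiplicity, so A is not diagonalizable.

No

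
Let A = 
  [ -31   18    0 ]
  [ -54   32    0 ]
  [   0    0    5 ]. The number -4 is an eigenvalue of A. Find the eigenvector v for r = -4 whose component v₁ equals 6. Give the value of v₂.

A + 4I = [[-27, 18, 0], [-54, 36, 0], [0, 0, 9]].
Solving (A + 4I)v = 0 gives the eigenspace spanned by (6, 9, 0).
With v₁ = 6, v = (6, 9, 0), so v₂ = 9.

9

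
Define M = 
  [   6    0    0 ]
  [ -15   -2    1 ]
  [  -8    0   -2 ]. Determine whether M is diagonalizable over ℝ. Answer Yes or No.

No

Characteristic polynomial: p(s) = s^3 - 2s^2 - 20s - 24 = (s - 6)(s + 2)^2.
s = -2 has algebraic multiplicity 2; rank(M + 2I) = 2, so geometric multiplicity = 1.
Geometric multiplicity < algebraic multiplicity, so M is not diagonalizable.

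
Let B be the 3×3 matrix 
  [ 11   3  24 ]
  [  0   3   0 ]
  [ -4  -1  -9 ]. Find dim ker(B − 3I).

B − 3I = [[8, 3, 24], [0, 0, 0], [-4, -1, -12]].
This matrix has rank 2, so its null space has dimension 3 − 2 = 1.

1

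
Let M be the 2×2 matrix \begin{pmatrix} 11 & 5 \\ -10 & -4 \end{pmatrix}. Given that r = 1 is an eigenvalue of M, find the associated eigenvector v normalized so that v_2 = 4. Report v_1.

-2

M − 1I = [[10, 5], [-10, -5]].
Solving (M − 1I)v = 0 gives the eigenspace spanned by (-2, 4).
With v_2 = 4, v = (-2, 4), so v_1 = -2.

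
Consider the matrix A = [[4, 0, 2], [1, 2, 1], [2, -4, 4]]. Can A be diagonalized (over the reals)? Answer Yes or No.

Characteristic polynomial: p(μ) = μ^3 - 10μ^2 + 32μ - 32 = (μ - 4)^2(μ - 2).
μ = 4 has algebraic multiplicity 2; rank(A − 4I) = 2, so geometric multiplicity = 1.
Geometric multiplicity < algebraic multiplicity, so A is not diagonalizable.

No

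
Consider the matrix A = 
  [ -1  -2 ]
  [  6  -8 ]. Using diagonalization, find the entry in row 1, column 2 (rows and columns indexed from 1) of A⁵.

Characteristic polynomial: r^2 + 9r + 20 = (r + 4)(r + 5), so the eigenvalues are -5, -4.
r=-5: eigenvector (1, 2).
r=-4: eigenvector (-2, -3).
P = [[1, -2], [2, -3]], D = diag(-5, -4), P⁻¹ = [[-3, 2], [-2, 1]].
A⁵ = P·diag(-3125, -1024)·P⁻¹ = [[5279, -4202], [12606, -9428]].
The requested entry is -4202.

-4202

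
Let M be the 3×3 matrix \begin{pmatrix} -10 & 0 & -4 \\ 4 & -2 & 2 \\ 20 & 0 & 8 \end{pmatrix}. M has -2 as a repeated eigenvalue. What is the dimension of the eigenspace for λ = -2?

M + 2I = [[-8, 0, -4], [4, 0, 2], [20, 0, 10]].
This matrix has rank 1, so its null space has dimension 3 − 1 = 2.

2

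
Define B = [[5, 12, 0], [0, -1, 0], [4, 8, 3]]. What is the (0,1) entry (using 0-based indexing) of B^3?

Characteristic polynomial: s^3 - 7s^2 + 7s + 15 = (s - 5)(s - 3)(s + 1), so the eigenvalues are -1, 3, 5.
s=5: eigenvector (1, 0, 2).
s=-1: eigenvector (-2, 1, 0).
s=3: eigenvector (0, 0, 1).
P = [[1, -2, 0], [0, 1, 0], [2, 0, 1]], D = diag(5, -1, 3), P⁻¹ = [[1, 2, 0], [0, 1, 0], [-2, -4, 1]].
B³ = P·diag(125, -1, 27)·P⁻¹ = [[125, 252, 0], [0, -1, 0], [196, 392, 27]].
The requested entry is 252.

252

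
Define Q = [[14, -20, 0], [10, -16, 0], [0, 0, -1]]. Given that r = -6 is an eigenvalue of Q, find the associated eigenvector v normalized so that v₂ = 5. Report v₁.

5

Q + 6I = [[20, -20, 0], [10, -10, 0], [0, 0, 5]].
Solving (Q + 6I)v = 0 gives the eigenspace spanned by (5, 5, 0).
With v₂ = 5, v = (5, 5, 0), so v₁ = 5.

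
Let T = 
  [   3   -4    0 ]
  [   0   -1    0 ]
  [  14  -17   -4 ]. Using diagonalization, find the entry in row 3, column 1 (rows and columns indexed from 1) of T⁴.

-350

Characteristic polynomial: r^3 + 2r^2 - 11r - 12 = (r - 3)(r + 1)(r + 4), so the eigenvalues are -4, -1, 3.
r=3: eigenvector (1, 0, 2).
r=-1: eigenvector (1, 1, -1).
r=-4: eigenvector (0, 0, 1).
P = [[1, 1, 0], [0, 1, 0], [2, -1, 1]], D = diag(3, -1, -4), P⁻¹ = [[1, -1, 0], [0, 1, 0], [-2, 3, 1]].
T⁴ = P·diag(81, 1, 256)·P⁻¹ = [[81, -80, 0], [0, 1, 0], [-350, 605, 256]].
The requested entry is -350.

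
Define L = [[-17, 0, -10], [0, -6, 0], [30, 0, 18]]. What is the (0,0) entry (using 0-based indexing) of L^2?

Characteristic polynomial: s^3 + 5s^2 - 12s - 36 = (s - 3)(s + 2)(s + 6), so the eigenvalues are -6, -2, 3.
s=-2: eigenvector (2, 0, -3).
s=-6: eigenvector (0, 1, 0).
s=3: eigenvector (-1, 0, 2).
P = [[2, 0, -1], [0, 1, 0], [-3, 0, 2]], D = diag(-2, -6, 3), P⁻¹ = [[2, 0, 1], [0, 1, 0], [3, 0, 2]].
L² = P·diag(4, 36, 9)·P⁻¹ = [[-11, 0, -10], [0, 36, 0], [30, 0, 24]].
The requested entry is -11.

-11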